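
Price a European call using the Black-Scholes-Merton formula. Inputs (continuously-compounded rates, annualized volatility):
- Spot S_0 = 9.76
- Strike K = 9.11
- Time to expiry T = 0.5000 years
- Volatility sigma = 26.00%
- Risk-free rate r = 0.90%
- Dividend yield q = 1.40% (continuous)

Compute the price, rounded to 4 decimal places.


d1 = (ln(S/K) + (r - q + 0.5*sigma^2) * T) / (sigma * sqrt(T)) = 0.45319936
d2 = d1 - sigma * sqrt(T) = 0.26935160
exp(-rT) = 0.99551011; exp(-qT) = 0.99302444
C = S_0 * exp(-qT) * N(d1) - K * exp(-rT) * N(d2)
N(d1) = 0.67479740; N(d2) = 0.60617044
C = 9.7600 * 0.99302444 * 0.67479740 - 9.1100 * 0.99551011 * 0.60617044 = 1.0427

Answer: Price = 1.0427


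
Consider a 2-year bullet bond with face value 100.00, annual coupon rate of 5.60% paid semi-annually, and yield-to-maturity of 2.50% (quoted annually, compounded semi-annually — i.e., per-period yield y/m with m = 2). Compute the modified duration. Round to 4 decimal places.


Answer: Modified duration = 1.8987

Derivation:
Coupon per period c = face * coupon_rate / m = 2.800000
Periods per year m = 2; per-period yield y/m = 0.012500
Number of cashflows N = 4
Cashflows (t years, CF_t, discount factor 1/(1+y/m)^(m*t), PV):
  t = 0.5000: CF_t = 2.800000, DF = 0.987654, PV = 2.765432
  t = 1.0000: CF_t = 2.800000, DF = 0.975461, PV = 2.731291
  t = 1.5000: CF_t = 2.800000, DF = 0.963418, PV = 2.697571
  t = 2.0000: CF_t = 102.800000, DF = 0.951524, PV = 97.816695
Price P = sum_t PV_t = 106.010990
First compute Macaulay numerator sum_t t * PV_t:
  t * PV_t at t = 0.5000: 1.382716
  t * PV_t at t = 1.0000: 2.731291
  t * PV_t at t = 1.5000: 4.046357
  t * PV_t at t = 2.0000: 195.633391
Macaulay duration D = 203.793755 / 106.010990 = 1.922383
Modified duration = D / (1 + y/m) = 1.922383 / (1 + 0.012500) = 1.898650


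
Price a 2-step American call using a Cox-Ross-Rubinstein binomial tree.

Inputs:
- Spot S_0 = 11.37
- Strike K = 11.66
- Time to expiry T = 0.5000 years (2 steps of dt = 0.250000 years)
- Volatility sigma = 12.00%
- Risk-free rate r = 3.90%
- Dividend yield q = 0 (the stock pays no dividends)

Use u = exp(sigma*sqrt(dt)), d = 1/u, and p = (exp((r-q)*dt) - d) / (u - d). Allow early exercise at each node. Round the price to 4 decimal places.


Answer: Price = V(0,0) = 0.3651

Derivation:
dt = T/N = 0.250000
u = exp(sigma*sqrt(dt)) = 1.061837; d = 1/u = 0.941765
p = (exp((r-q)*dt) - d) / (u - d) = 0.566603
Discount per step: exp(-r*dt) = 0.990297
Stock lattice S(k, i) with i counting down-moves:
  k=0: S(0,0) = 11.3700
  k=1: S(1,0) = 12.0731; S(1,1) = 10.7079
  k=2: S(2,0) = 12.8196; S(2,1) = 11.3700; S(2,2) = 10.0843
Terminal payoffs V(N, i) = max(S_T - K, 0):
  V(2,0) = 1.159639; V(2,1) = 0.000000; V(2,2) = 0.000000
Backward induction: V(k, i) = exp(-r*dt) * [p * V(k+1, i) + (1-p) * V(k+1, i+1)]; then take max(V_cont, immediate exercise) for American.
  V(1,0) = exp(-r*dt) * [p*1.159639 + (1-p)*0.000000] = 0.650680; exercise = 0.413082; V(1,0) = max -> 0.650680
  V(1,1) = exp(-r*dt) * [p*0.000000 + (1-p)*0.000000] = 0.000000; exercise = 0.000000; V(1,1) = max -> 0.000000
  V(0,0) = exp(-r*dt) * [p*0.650680 + (1-p)*0.000000] = 0.365100; exercise = 0.000000; V(0,0) = max -> 0.365100


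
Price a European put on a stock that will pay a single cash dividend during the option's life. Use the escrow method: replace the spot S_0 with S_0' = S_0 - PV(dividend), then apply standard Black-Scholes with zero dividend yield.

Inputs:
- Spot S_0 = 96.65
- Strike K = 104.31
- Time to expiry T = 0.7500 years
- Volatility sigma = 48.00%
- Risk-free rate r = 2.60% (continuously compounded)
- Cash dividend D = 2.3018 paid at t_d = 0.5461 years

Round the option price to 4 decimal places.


PV(D) = D * exp(-r * t_d) = 2.3018 * 0.98590172 = 2.26934859
S_0' = S_0 - PV(D) = 96.6500 - 2.26934859 = 94.38065141
d1 = (ln(S_0'/K) + (r + sigma^2/2)*T) / (sigma*sqrt(T)) = 0.01411827
d2 = d1 - sigma*sqrt(T) = -0.40157393
exp(-rT) = 0.98068890
N(-d1) = 0.49436781; N(-d2) = 0.65600119
P = K * exp(-rT) * N(-d2) - S_0' * N(-d1) = 104.3100 * 0.98068890 * 0.65600119 - 94.38065141 * 0.49436781 = 20.4473

Answer: Price = 20.4473


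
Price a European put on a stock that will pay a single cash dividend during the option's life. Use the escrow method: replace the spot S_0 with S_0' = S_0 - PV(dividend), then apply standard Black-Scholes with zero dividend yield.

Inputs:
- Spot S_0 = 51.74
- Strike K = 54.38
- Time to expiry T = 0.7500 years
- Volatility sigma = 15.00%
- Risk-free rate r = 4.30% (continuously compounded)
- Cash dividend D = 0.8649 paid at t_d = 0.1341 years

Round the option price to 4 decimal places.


PV(D) = D * exp(-r * t_d) = 0.8649 * 0.99425029 = 0.85992708
S_0' = S_0 - PV(D) = 51.7400 - 0.85992708 = 50.88007292
d1 = (ln(S_0'/K) + (r + sigma^2/2)*T) / (sigma*sqrt(T)) = -0.19889784
d2 = d1 - sigma*sqrt(T) = -0.32880165
exp(-rT) = 0.96826449
N(-d1) = 0.57882867; N(-d2) = 0.62884719
P = K * exp(-rT) * N(-d2) - S_0' * N(-d1) = 54.3800 * 0.96826449 * 0.62884719 - 50.88007292 * 0.57882867 = 3.6606

Answer: Price = 3.6606


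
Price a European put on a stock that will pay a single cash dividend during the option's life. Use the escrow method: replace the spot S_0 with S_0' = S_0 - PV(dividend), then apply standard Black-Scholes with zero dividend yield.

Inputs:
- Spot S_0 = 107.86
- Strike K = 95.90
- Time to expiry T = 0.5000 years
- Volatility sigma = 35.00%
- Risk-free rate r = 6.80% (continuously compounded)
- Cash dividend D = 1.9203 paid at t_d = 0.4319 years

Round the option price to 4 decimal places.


PV(D) = D * exp(-r * t_d) = 1.9203 * 0.97105788 = 1.86472245
S_0' = S_0 - PV(D) = 107.8600 - 1.86472245 = 105.99527755
d1 = (ln(S_0'/K) + (r + sigma^2/2)*T) / (sigma*sqrt(T)) = 0.66554329
d2 = d1 - sigma*sqrt(T) = 0.41805591
exp(-rT) = 0.96657150
N(-d1) = 0.25285153; N(-d2) = 0.33795312
P = K * exp(-rT) * N(-d2) - S_0' * N(-d1) = 95.9000 * 0.96657150 * 0.33795312 - 105.99527755 * 0.25285153 = 4.5252

Answer: Price = 4.5252


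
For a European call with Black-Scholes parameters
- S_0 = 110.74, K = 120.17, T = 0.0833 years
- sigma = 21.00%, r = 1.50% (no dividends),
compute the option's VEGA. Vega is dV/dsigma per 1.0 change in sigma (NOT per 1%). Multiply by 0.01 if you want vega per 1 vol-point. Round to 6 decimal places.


Answer: Vega = 5.495596

Derivation:
d1 = -1.2974176064; d2 = -1.3580272591
phi(d1) = 0.1719442890; exp(-qT) = 1.0000000000; exp(-rT) = 0.9987512803
Vega = S * exp(-qT) * phi(d1) * sqrt(T) = 110.7400 * 1.0000000000 * 0.1719442890 * 0.2886173938 = 5.495596


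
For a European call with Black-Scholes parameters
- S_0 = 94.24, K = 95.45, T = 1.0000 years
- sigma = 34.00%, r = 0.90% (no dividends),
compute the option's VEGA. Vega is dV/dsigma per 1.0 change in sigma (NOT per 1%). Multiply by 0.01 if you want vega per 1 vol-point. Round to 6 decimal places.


Answer: Vega = 37.124385

Derivation:
d1 = 0.1589475580; d2 = -0.1810524420
phi(d1) = 0.3939344728; exp(-qT) = 1.0000000000; exp(-rT) = 0.9910403788
Vega = S * exp(-qT) * phi(d1) * sqrt(T) = 94.2400 * 1.0000000000 * 0.3939344728 * 1.0000000000 = 37.124385


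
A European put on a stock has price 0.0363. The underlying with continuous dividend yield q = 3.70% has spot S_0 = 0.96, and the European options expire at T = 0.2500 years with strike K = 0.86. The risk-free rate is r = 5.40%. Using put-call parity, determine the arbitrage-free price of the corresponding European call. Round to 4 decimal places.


Answer: Call price = 0.1390

Derivation:
Put-call parity: C - P = S_0 * exp(-qT) - K * exp(-rT).
S_0 * exp(-qT) = 0.9600 * 0.99079265 = 0.95116094
K * exp(-rT) = 0.8600 * 0.98659072 = 0.84846802
C = P + S*exp(-qT) - K*exp(-rT)
C = 0.0363 + 0.95116094 - 0.84846802 = 0.1390


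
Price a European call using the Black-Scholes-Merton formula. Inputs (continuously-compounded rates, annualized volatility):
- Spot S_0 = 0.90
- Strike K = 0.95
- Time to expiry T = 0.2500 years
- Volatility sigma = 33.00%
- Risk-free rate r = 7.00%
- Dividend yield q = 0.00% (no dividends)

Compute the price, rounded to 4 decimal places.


d1 = (ln(S/K) + (r - q + 0.5*sigma^2) * T) / (sigma * sqrt(T)) = -0.13911952
d2 = d1 - sigma * sqrt(T) = -0.30411952
exp(-rT) = 0.98265224; exp(-qT) = 1.00000000
C = S_0 * exp(-qT) * N(d1) - K * exp(-rT) * N(d2)
N(d1) = 0.44467785; N(d2) = 0.38051842
C = 0.9000 * 1.00000000 * 0.44467785 - 0.9500 * 0.98265224 * 0.38051842 = 0.0450

Answer: Price = 0.0450


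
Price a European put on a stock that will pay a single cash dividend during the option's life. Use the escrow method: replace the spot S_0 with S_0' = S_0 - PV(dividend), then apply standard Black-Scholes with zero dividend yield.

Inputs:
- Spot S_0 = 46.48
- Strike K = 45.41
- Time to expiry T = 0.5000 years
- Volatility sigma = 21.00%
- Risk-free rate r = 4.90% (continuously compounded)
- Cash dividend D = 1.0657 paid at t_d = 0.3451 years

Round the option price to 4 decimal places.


Answer: Price = 2.1326

Derivation:
PV(D) = D * exp(-r * t_d) = 1.0657 * 0.98323227 = 1.04783063
S_0' = S_0 - PV(D) = 46.4800 - 1.04783063 = 45.43216937
d1 = (ln(S_0'/K) + (r + sigma^2/2)*T) / (sigma*sqrt(T)) = 0.24252473
d2 = d1 - sigma*sqrt(T) = 0.09403231
exp(-rT) = 0.97579769
N(-d1) = 0.40418680; N(-d2) = 0.46254175
P = K * exp(-rT) * N(-d2) - S_0' * N(-d1) = 45.4100 * 0.97579769 * 0.46254175 - 45.43216937 * 0.40418680 = 2.1326


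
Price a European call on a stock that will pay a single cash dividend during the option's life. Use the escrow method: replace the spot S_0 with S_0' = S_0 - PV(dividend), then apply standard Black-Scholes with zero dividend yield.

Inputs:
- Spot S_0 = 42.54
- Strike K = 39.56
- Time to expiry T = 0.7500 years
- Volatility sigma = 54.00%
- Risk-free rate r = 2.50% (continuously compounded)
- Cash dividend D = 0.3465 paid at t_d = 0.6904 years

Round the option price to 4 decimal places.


PV(D) = D * exp(-r * t_d) = 0.3465 * 0.98288810 = 0.34057073
S_0' = S_0 - PV(D) = 42.5400 - 0.34057073 = 42.19942927
d1 = (ln(S_0'/K) + (r + sigma^2/2)*T) / (sigma*sqrt(T)) = 0.41203177
d2 = d1 - sigma*sqrt(T) = -0.05562195
exp(-rT) = 0.98142469
N(d1) = 0.65984193; N(d2) = 0.47782149
C = S_0' * N(d1) - K * exp(-rT) * N(d2) = 42.19942927 * 0.65984193 - 39.5600 * 0.98142469 * 0.47782149 = 9.2935

Answer: Price = 9.2935


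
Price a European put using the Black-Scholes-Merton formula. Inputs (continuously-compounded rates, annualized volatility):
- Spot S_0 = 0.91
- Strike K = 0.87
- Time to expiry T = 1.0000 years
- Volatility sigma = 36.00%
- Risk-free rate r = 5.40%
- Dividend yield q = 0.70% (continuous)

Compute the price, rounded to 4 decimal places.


Answer: Price = 0.0877

Derivation:
d1 = (ln(S/K) + (r - q + 0.5*sigma^2) * T) / (sigma * sqrt(T)) = 0.43542052
d2 = d1 - sigma * sqrt(T) = 0.07542052
exp(-rT) = 0.94743211; exp(-qT) = 0.99302444
P = K * exp(-rT) * N(-d2) - S_0 * exp(-qT) * N(-d1)
N(-d1) = 0.33162861; N(-d2) = 0.46994007
P = 0.8700 * 0.94743211 * 0.46994007 - 0.9100 * 0.99302444 * 0.33162861 = 0.0877


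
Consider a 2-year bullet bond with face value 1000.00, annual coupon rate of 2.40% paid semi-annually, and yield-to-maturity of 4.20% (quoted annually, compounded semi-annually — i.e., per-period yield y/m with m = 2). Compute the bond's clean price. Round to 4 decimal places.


Coupon per period c = face * coupon_rate / m = 12.000000
Periods per year m = 2; per-period yield y/m = 0.021000
Number of cashflows N = 4
Cashflows (t years, CF_t, discount factor 1/(1+y/m)^(m*t), PV):
  t = 0.5000: CF_t = 12.000000, DF = 0.979432, PV = 11.753183
  t = 1.0000: CF_t = 12.000000, DF = 0.959287, PV = 11.511443
  t = 1.5000: CF_t = 12.000000, DF = 0.939556, PV = 11.274675
  t = 2.0000: CF_t = 1012.000000, DF = 0.920231, PV = 931.274142
Price P = sum_t PV_t = 965.813442

Answer: Price = 965.8134


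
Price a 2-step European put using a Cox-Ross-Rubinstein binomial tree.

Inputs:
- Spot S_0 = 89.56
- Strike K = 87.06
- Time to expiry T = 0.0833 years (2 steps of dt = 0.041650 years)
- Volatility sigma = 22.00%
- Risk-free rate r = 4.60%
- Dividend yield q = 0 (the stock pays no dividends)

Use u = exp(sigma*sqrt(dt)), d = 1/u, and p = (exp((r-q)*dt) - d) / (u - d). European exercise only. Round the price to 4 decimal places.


Answer: Price = V(0,0) = 1.2411

Derivation:
dt = T/N = 0.041650
u = exp(sigma*sqrt(dt)) = 1.045922; d = 1/u = 0.956095
p = (exp((r-q)*dt) - d) / (u - d) = 0.510127
Discount per step: exp(-r*dt) = 0.998086
Stock lattice S(k, i) with i counting down-moves:
  k=0: S(0,0) = 89.5600
  k=1: S(1,0) = 93.6727; S(1,1) = 85.6278
  k=2: S(2,0) = 97.9743; S(2,1) = 89.5600; S(2,2) = 81.8683
Terminal payoffs V(N, i) = max(K - S_T, 0):
  V(2,0) = 0.000000; V(2,1) = 0.000000; V(2,2) = 5.191678
Backward induction: V(k, i) = exp(-r*dt) * [p * V(k+1, i) + (1-p) * V(k+1, i+1)].
  V(1,0) = exp(-r*dt) * [p*0.000000 + (1-p)*0.000000] = 0.000000
  V(1,1) = exp(-r*dt) * [p*0.000000 + (1-p)*5.191678] = 2.538397
  V(0,0) = exp(-r*dt) * [p*0.000000 + (1-p)*2.538397] = 1.241113


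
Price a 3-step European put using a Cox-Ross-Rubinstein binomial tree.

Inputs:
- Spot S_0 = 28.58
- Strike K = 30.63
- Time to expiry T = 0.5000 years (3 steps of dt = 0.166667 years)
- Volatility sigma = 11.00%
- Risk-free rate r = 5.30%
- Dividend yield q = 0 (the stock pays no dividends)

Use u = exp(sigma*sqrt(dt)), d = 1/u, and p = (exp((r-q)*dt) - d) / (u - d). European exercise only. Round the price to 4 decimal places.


dt = T/N = 0.166667
u = exp(sigma*sqrt(dt)) = 1.045931; d = 1/u = 0.956086
p = (exp((r-q)*dt) - d) / (u - d) = 0.587528
Discount per step: exp(-r*dt) = 0.991206
Stock lattice S(k, i) with i counting down-moves:
  k=0: S(0,0) = 28.5800
  k=1: S(1,0) = 29.8927; S(1,1) = 27.3249
  k=2: S(2,0) = 31.2657; S(2,1) = 28.5800; S(2,2) = 26.1250
  k=3: S(3,0) = 32.7018; S(3,1) = 29.8927; S(3,2) = 27.3249; S(3,3) = 24.9777
Terminal payoffs V(N, i) = max(K - S_T, 0):
  V(3,0) = 0.000000; V(3,1) = 0.737295; V(3,2) = 3.305059; V(3,3) = 5.652255
Backward induction: V(k, i) = exp(-r*dt) * [p * V(k+1, i) + (1-p) * V(k+1, i+1)].
  V(2,0) = exp(-r*dt) * [p*0.000000 + (1-p)*0.737295] = 0.301439
  V(2,1) = exp(-r*dt) * [p*0.737295 + (1-p)*3.305059] = 1.780626
  V(2,2) = exp(-r*dt) * [p*3.305059 + (1-p)*5.652255] = 4.235631
  V(1,0) = exp(-r*dt) * [p*0.301439 + (1-p)*1.780626] = 0.903545
  V(1,1) = exp(-r*dt) * [p*1.780626 + (1-p)*4.235631] = 2.768681
  V(0,0) = exp(-r*dt) * [p*0.903545 + (1-p)*2.768681] = 1.658149

Answer: Price = V(0,0) = 1.6581


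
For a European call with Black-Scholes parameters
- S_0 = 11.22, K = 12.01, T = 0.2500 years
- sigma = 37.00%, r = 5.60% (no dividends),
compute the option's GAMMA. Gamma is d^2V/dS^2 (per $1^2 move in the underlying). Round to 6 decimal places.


d1 = -0.1996174919; d2 = -0.3846174919
phi(d1) = 0.3910725819; exp(-qT) = 1.0000000000; exp(-rT) = 0.9860975443
Gamma = exp(-qT) * phi(d1) / (S * sigma * sqrt(T)) = 1.0000000000 * 0.3910725819 / (11.2200 * 0.3700 * 0.5000000000) = 0.188405

Answer: Gamma = 0.188405


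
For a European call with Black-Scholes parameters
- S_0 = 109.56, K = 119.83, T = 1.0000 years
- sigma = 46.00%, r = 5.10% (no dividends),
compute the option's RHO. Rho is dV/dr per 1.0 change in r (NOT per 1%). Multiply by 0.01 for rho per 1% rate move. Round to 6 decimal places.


Answer: Rho = 42.906032

Derivation:
d1 = 0.1460832015; d2 = -0.3139167985
phi(d1) = 0.3947081357; exp(-qT) = 1.0000000000; exp(-rT) = 0.9502786705
N(d2) = 0.3767921158
Rho = K*T*exp(-rT)*N(d2) = 119.8300 * 1.0000 * 0.9502786705 * 0.3767921158 = 42.906032


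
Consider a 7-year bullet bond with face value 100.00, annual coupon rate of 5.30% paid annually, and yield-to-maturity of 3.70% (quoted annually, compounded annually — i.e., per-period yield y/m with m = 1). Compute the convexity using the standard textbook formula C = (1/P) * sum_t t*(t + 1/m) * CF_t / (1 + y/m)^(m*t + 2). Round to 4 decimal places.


Coupon per period c = face * coupon_rate / m = 5.300000
Periods per year m = 1; per-period yield y/m = 0.037000
Number of cashflows N = 7
Cashflows (t years, CF_t, discount factor 1/(1+y/m)^(m*t), PV):
  t = 1.0000: CF_t = 5.300000, DF = 0.964320, PV = 5.110897
  t = 2.0000: CF_t = 5.300000, DF = 0.929913, PV = 4.928541
  t = 3.0000: CF_t = 5.300000, DF = 0.896734, PV = 4.752691
  t = 4.0000: CF_t = 5.300000, DF = 0.864739, PV = 4.583116
  t = 5.0000: CF_t = 5.300000, DF = 0.833885, PV = 4.419591
  t = 6.0000: CF_t = 5.300000, DF = 0.804132, PV = 4.261901
  t = 7.0000: CF_t = 105.300000, DF = 0.775441, PV = 81.653927
Price P = sum_t PV_t = 109.710664
Convexity numerator sum_t t*(t + 1/m) * CF_t / (1+y/m)^(m*t + 2):
  t = 1.0000: term = 9.505382
  t = 2.0000: term = 27.498696
  t = 3.0000: term = 53.035093
  t = 4.0000: term = 85.238015
  t = 5.0000: term = 123.295104
  t = 6.0000: term = 166.454335
  t = 7.0000: term = 4252.140349
Convexity = (1/P) * sum = 4717.166973 / 109.710664 = 42.996431

Answer: Convexity = 42.9964


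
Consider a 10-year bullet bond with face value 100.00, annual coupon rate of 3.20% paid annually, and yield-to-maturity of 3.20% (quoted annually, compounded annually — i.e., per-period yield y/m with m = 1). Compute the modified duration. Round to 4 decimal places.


Answer: Modified duration = 8.4438

Derivation:
Coupon per period c = face * coupon_rate / m = 3.200000
Periods per year m = 1; per-period yield y/m = 0.032000
Number of cashflows N = 10
Cashflows (t years, CF_t, discount factor 1/(1+y/m)^(m*t), PV):
  t = 1.0000: CF_t = 3.200000, DF = 0.968992, PV = 3.100775
  t = 2.0000: CF_t = 3.200000, DF = 0.938946, PV = 3.004627
  t = 3.0000: CF_t = 3.200000, DF = 0.909831, PV = 2.911460
  t = 4.0000: CF_t = 3.200000, DF = 0.881620, PV = 2.821183
  t = 5.0000: CF_t = 3.200000, DF = 0.854283, PV = 2.733704
  t = 6.0000: CF_t = 3.200000, DF = 0.827793, PV = 2.648938
  t = 7.0000: CF_t = 3.200000, DF = 0.802125, PV = 2.566800
  t = 8.0000: CF_t = 3.200000, DF = 0.777253, PV = 2.487210
  t = 9.0000: CF_t = 3.200000, DF = 0.753152, PV = 2.410087
  t = 10.0000: CF_t = 103.200000, DF = 0.729799, PV = 75.315216
Price P = sum_t PV_t = 100.000000
First compute Macaulay numerator sum_t t * PV_t:
  t * PV_t at t = 1.0000: 3.100775
  t * PV_t at t = 2.0000: 6.009254
  t * PV_t at t = 3.0000: 8.734381
  t * PV_t at t = 4.0000: 11.284730
  t * PV_t at t = 5.0000: 13.668520
  t * PV_t at t = 6.0000: 15.893628
  t * PV_t at t = 7.0000: 17.967603
  t * PV_t at t = 8.0000: 19.897677
  t * PV_t at t = 9.0000: 21.690782
  t * PV_t at t = 10.0000: 753.152157
Macaulay duration D = 871.399509 / 100.000000 = 8.713995
Modified duration = D / (1 + y/m) = 8.713995 / (1 + 0.032000) = 8.443794


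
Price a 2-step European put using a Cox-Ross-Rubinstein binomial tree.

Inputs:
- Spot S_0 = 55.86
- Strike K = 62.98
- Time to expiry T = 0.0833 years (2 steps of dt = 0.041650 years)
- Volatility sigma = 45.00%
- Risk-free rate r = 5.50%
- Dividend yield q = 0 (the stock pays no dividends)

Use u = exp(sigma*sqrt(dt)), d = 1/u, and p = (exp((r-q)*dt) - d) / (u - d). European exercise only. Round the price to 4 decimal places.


Answer: Price = V(0,0) = 7.8203

Derivation:
dt = T/N = 0.041650
u = exp(sigma*sqrt(dt)) = 1.096187; d = 1/u = 0.912253
p = (exp((r-q)*dt) - d) / (u - d) = 0.489525
Discount per step: exp(-r*dt) = 0.997712
Stock lattice S(k, i) with i counting down-moves:
  k=0: S(0,0) = 55.8600
  k=1: S(1,0) = 61.2330; S(1,1) = 50.9585
  k=2: S(2,0) = 67.1228; S(2,1) = 55.8600; S(2,2) = 46.4870
Terminal payoffs V(N, i) = max(K - S_T, 0):
  V(2,0) = 0.000000; V(2,1) = 7.120000; V(2,2) = 16.492959
Backward induction: V(k, i) = exp(-r*dt) * [p * V(k+1, i) + (1-p) * V(k+1, i+1)].
  V(1,0) = exp(-r*dt) * [p*0.000000 + (1-p)*7.120000] = 3.626264
  V(1,1) = exp(-r*dt) * [p*7.120000 + (1-p)*16.492959] = 11.877420
  V(0,0) = exp(-r*dt) * [p*3.626264 + (1-p)*11.877420] = 7.820335


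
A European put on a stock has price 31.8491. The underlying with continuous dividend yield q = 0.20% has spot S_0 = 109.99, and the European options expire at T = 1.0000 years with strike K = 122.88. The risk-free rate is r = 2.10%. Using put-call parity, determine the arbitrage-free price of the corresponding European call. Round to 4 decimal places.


Put-call parity: C - P = S_0 * exp(-qT) - K * exp(-rT).
S_0 * exp(-qT) = 109.9900 * 0.99800200 = 109.77023983
K * exp(-rT) = 122.8800 * 0.97921896 = 120.32642637
C = P + S*exp(-qT) - K*exp(-rT)
C = 31.8491 + 109.77023983 - 120.32642637 = 21.2929

Answer: Call price = 21.2929


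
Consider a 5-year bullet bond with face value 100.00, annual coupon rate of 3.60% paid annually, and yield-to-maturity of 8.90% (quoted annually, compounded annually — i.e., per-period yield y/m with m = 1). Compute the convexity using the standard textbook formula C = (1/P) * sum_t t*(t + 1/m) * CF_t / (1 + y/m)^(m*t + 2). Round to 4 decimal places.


Answer: Convexity = 22.7331

Derivation:
Coupon per period c = face * coupon_rate / m = 3.600000
Periods per year m = 1; per-period yield y/m = 0.089000
Number of cashflows N = 5
Cashflows (t years, CF_t, discount factor 1/(1+y/m)^(m*t), PV):
  t = 1.0000: CF_t = 3.600000, DF = 0.918274, PV = 3.305785
  t = 2.0000: CF_t = 3.600000, DF = 0.843226, PV = 3.035615
  t = 3.0000: CF_t = 3.600000, DF = 0.774313, PV = 2.787526
  t = 4.0000: CF_t = 3.600000, DF = 0.711031, PV = 2.559711
  t = 5.0000: CF_t = 103.600000, DF = 0.652921, PV = 67.642610
Price P = sum_t PV_t = 79.331247
Convexity numerator sum_t t*(t + 1/m) * CF_t / (1+y/m)^(m*t + 2):
  t = 1.0000: term = 5.575051
  t = 2.0000: term = 15.358268
  t = 3.0000: term = 28.206185
  t = 4.0000: term = 43.168327
  t = 5.0000: term = 1711.141215
Convexity = (1/P) * sum = 1803.449045 / 79.331247 = 22.733149


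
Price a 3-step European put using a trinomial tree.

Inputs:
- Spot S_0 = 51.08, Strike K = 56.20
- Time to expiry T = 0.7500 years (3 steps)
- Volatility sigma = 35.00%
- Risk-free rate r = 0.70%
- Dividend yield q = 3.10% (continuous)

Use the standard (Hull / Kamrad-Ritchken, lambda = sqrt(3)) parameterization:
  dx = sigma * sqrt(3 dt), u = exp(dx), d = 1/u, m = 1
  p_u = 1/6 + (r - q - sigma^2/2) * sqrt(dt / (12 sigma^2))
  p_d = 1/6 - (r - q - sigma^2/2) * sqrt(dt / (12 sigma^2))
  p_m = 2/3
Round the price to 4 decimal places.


Answer: Price = V(0,0) = 9.8791

Derivation:
dt = T/N = 0.250000; dx = sigma*sqrt(3*dt) = 0.303109
u = exp(dx) = 1.354062; d = 1/u = 0.738519
p_u = 0.131510, p_m = 0.666667, p_d = 0.201823
Discount per step: exp(-r*dt) = 0.998252
Stock lattice S(k, j) with j the centered position index:
  k=0: S(0,+0) = 51.0800
  k=1: S(1,-1) = 37.7235; S(1,+0) = 51.0800; S(1,+1) = 69.1655
  k=2: S(2,-2) = 27.8595; S(2,-1) = 37.7235; S(2,+0) = 51.0800; S(2,+1) = 69.1655; S(2,+2) = 93.6543
  k=3: S(3,-3) = 20.5748; S(3,-2) = 27.8595; S(3,-1) = 37.7235; S(3,+0) = 51.0800; S(3,+1) = 69.1655; S(3,+2) = 93.6543; S(3,+3) = 126.8138
Terminal payoffs V(N, j) = max(K - S_T, 0):
  V(3,-3) = 35.625214; V(3,-2) = 28.340466; V(3,-1) = 18.476466; V(3,+0) = 5.120000; V(3,+1) = 0.000000; V(3,+2) = 0.000000; V(3,+3) = 0.000000
Backward induction: V(k, j) = exp(-r*dt) * [p_u * V(k+1, j+1) + p_m * V(k+1, j) + p_d * V(k+1, j-1)]
  V(2,-2) = exp(-r*dt) * [p_u*18.476466 + p_m*28.340466 + p_d*35.625214] = 28.463626
  V(2,-1) = exp(-r*dt) * [p_u*5.120000 + p_m*18.476466 + p_d*28.340466] = 18.678024
  V(2,+0) = exp(-r*dt) * [p_u*0.000000 + p_m*5.120000 + p_d*18.476466] = 7.129824
  V(2,+1) = exp(-r*dt) * [p_u*0.000000 + p_m*0.000000 + p_d*5.120000] = 1.031528
  V(2,+2) = exp(-r*dt) * [p_u*0.000000 + p_m*0.000000 + p_d*0.000000] = 0.000000
  V(1,-1) = exp(-r*dt) * [p_u*7.129824 + p_m*18.678024 + p_d*28.463626] = 19.100824
  V(1,+0) = exp(-r*dt) * [p_u*1.031528 + p_m*7.129824 + p_d*18.678024] = 8.643391
  V(1,+1) = exp(-r*dt) * [p_u*0.000000 + p_m*1.031528 + p_d*7.129824] = 2.122931
  V(0,+0) = exp(-r*dt) * [p_u*2.122931 + p_m*8.643391 + p_d*19.100824] = 9.879133


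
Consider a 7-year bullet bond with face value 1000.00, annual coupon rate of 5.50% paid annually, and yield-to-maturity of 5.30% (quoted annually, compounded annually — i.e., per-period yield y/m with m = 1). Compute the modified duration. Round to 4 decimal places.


Answer: Modified duration = 5.7000

Derivation:
Coupon per period c = face * coupon_rate / m = 55.000000
Periods per year m = 1; per-period yield y/m = 0.053000
Number of cashflows N = 7
Cashflows (t years, CF_t, discount factor 1/(1+y/m)^(m*t), PV):
  t = 1.0000: CF_t = 55.000000, DF = 0.949668, PV = 52.231719
  t = 2.0000: CF_t = 55.000000, DF = 0.901869, PV = 49.602772
  t = 3.0000: CF_t = 55.000000, DF = 0.856475, PV = 47.106146
  t = 4.0000: CF_t = 55.000000, DF = 0.813367, PV = 44.735182
  t = 5.0000: CF_t = 55.000000, DF = 0.772428, PV = 42.483553
  t = 6.0000: CF_t = 55.000000, DF = 0.733550, PV = 40.345255
  t = 7.0000: CF_t = 1055.000000, DF = 0.696629, PV = 734.943344
Price P = sum_t PV_t = 1011.447971
First compute Macaulay numerator sum_t t * PV_t:
  t * PV_t at t = 1.0000: 52.231719
  t * PV_t at t = 2.0000: 99.205544
  t * PV_t at t = 3.0000: 141.318439
  t * PV_t at t = 4.0000: 178.940726
  t * PV_t at t = 5.0000: 212.417766
  t * PV_t at t = 6.0000: 242.071529
  t * PV_t at t = 7.0000: 5144.603411
Macaulay duration D = 6070.789134 / 1011.447971 = 6.002078
Modified duration = D / (1 + y/m) = 6.002078 / (1 + 0.053000) = 5.699979


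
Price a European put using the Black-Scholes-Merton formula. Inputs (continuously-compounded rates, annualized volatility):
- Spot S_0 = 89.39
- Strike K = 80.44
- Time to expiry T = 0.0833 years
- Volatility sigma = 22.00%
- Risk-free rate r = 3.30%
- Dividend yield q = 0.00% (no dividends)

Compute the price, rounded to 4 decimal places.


d1 = (ln(S/K) + (r - q + 0.5*sigma^2) * T) / (sigma * sqrt(T)) = 1.73652380
d2 = d1 - sigma * sqrt(T) = 1.67302797
exp(-rT) = 0.99725487; exp(-qT) = 1.00000000
P = K * exp(-rT) * N(-d2) - S_0 * exp(-qT) * N(-d1)
N(-d1) = 0.04123563; N(-d2) = 0.04716089
P = 80.4400 * 0.99725487 * 0.04716089 - 89.3900 * 1.00000000 * 0.04123563 = 0.0972

Answer: Price = 0.0972


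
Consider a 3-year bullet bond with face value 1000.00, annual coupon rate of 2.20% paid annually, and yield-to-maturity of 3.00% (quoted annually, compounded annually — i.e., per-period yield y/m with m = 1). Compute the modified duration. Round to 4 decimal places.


Coupon per period c = face * coupon_rate / m = 22.000000
Periods per year m = 1; per-period yield y/m = 0.030000
Number of cashflows N = 3
Cashflows (t years, CF_t, discount factor 1/(1+y/m)^(m*t), PV):
  t = 1.0000: CF_t = 22.000000, DF = 0.970874, PV = 21.359223
  t = 2.0000: CF_t = 22.000000, DF = 0.942596, PV = 20.737110
  t = 3.0000: CF_t = 1022.000000, DF = 0.915142, PV = 935.274776
Price P = sum_t PV_t = 977.371109
First compute Macaulay numerator sum_t t * PV_t:
  t * PV_t at t = 1.0000: 21.359223
  t * PV_t at t = 2.0000: 41.474220
  t * PV_t at t = 3.0000: 2805.824328
Macaulay duration D = 2868.657771 / 977.371109 = 2.935075
Modified duration = D / (1 + y/m) = 2.935075 / (1 + 0.030000) = 2.849588

Answer: Modified duration = 2.8496


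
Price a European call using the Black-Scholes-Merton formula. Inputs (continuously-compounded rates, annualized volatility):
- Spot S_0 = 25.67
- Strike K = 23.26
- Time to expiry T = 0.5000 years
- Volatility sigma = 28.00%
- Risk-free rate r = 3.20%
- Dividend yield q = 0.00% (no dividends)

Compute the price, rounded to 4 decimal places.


Answer: Price = 3.6149

Derivation:
d1 = (ln(S/K) + (r - q + 0.5*sigma^2) * T) / (sigma * sqrt(T)) = 0.67775098
d2 = d1 - sigma * sqrt(T) = 0.47976108
exp(-rT) = 0.98412732; exp(-qT) = 1.00000000
C = S_0 * exp(-qT) * N(d1) - K * exp(-rT) * N(d2)
N(d1) = 0.75103520; N(d2) = 0.68430136
C = 25.6700 * 1.00000000 * 0.75103520 - 23.2600 * 0.98412732 * 0.68430136 = 3.6149


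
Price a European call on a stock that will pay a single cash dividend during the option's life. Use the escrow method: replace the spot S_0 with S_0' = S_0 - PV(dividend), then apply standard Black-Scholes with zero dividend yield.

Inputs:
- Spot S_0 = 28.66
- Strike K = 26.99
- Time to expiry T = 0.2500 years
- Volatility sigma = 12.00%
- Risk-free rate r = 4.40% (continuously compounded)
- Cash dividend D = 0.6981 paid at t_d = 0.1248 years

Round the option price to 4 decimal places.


Answer: Price = 1.4767

Derivation:
PV(D) = D * exp(-r * t_d) = 0.6981 * 0.99452385 = 0.69427710
S_0' = S_0 - PV(D) = 28.6600 - 0.69427710 = 27.96572290
d1 = (ln(S_0'/K) + (r + sigma^2/2)*T) / (sigma*sqrt(T)) = 0.80521919
d2 = d1 - sigma*sqrt(T) = 0.74521919
exp(-rT) = 0.98906028
N(d1) = 0.78965340; N(d2) = 0.77193039
C = S_0' * N(d1) - K * exp(-rT) * N(d2) = 27.96572290 * 0.78965340 - 26.9900 * 0.98906028 * 0.77193039 = 1.4767


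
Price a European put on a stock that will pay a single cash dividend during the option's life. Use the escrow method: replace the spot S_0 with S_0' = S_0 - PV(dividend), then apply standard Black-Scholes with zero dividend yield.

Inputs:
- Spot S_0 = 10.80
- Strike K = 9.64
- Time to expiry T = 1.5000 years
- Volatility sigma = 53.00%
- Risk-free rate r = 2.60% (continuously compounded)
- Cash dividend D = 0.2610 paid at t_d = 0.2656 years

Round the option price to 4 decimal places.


Answer: Price = 1.9335

Derivation:
PV(D) = D * exp(-r * t_d) = 0.2610 * 0.99311819 = 0.25920385
S_0' = S_0 - PV(D) = 10.8000 - 0.25920385 = 10.54079615
d1 = (ln(S_0'/K) + (r + sigma^2/2)*T) / (sigma*sqrt(T)) = 0.52226043
d2 = d1 - sigma*sqrt(T) = -0.12685435
exp(-rT) = 0.96175071
N(-d1) = 0.30074451; N(-d2) = 0.55047216
P = K * exp(-rT) * N(-d2) - S_0' * N(-d1) = 9.6400 * 0.96175071 * 0.55047216 - 10.54079615 * 0.30074451 = 1.9335


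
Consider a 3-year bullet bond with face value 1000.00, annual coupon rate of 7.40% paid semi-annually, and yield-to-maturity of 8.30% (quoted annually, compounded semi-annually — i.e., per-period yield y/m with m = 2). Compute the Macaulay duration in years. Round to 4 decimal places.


Answer: Macaulay duration = 2.7412 years

Derivation:
Coupon per period c = face * coupon_rate / m = 37.000000
Periods per year m = 2; per-period yield y/m = 0.041500
Number of cashflows N = 6
Cashflows (t years, CF_t, discount factor 1/(1+y/m)^(m*t), PV):
  t = 0.5000: CF_t = 37.000000, DF = 0.960154, PV = 35.525684
  t = 1.0000: CF_t = 37.000000, DF = 0.921895, PV = 34.110114
  t = 1.5000: CF_t = 37.000000, DF = 0.885161, PV = 32.750950
  t = 2.0000: CF_t = 37.000000, DF = 0.849890, PV = 31.445943
  t = 2.5000: CF_t = 37.000000, DF = 0.816025, PV = 30.192936
  t = 3.0000: CF_t = 1037.000000, DF = 0.783510, PV = 812.499516
Price P = sum_t PV_t = 976.525144
Macaulay numerator sum_t t * PV_t:
  t * PV_t at t = 0.5000: 17.762842
  t * PV_t at t = 1.0000: 34.110114
  t * PV_t at t = 1.5000: 49.126425
  t * PV_t at t = 2.0000: 62.891887
  t * PV_t at t = 2.5000: 75.482341
  t * PV_t at t = 3.0000: 2437.498547
Macaulay duration D = (sum_t t * PV_t) / P = 2676.872156 / 976.525144 = 2.741222


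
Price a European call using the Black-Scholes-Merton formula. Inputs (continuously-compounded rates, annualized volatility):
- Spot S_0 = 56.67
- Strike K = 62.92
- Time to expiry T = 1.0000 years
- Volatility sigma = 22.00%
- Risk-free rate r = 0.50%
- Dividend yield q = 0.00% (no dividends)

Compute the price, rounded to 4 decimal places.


d1 = (ln(S/K) + (r - q + 0.5*sigma^2) * T) / (sigma * sqrt(T)) = -0.34281413
d2 = d1 - sigma * sqrt(T) = -0.56281413
exp(-rT) = 0.99501248; exp(-qT) = 1.00000000
C = S_0 * exp(-qT) * N(d1) - K * exp(-rT) * N(d2)
N(d1) = 0.36586915; N(d2) = 0.28678073
C = 56.6700 * 1.00000000 * 0.36586915 - 62.9200 * 0.99501248 * 0.28678073 = 2.7796

Answer: Price = 2.7796


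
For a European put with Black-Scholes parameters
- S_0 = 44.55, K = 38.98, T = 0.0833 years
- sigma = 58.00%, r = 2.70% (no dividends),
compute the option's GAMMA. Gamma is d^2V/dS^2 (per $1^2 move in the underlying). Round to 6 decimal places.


d1 = 0.8950139232; d2 = 0.7276158348
phi(d1) = 0.2672786600; exp(-qT) = 1.0000000000; exp(-rT) = 0.9977534273
Gamma = exp(-qT) * phi(d1) / (S * sigma * sqrt(T)) = 1.0000000000 * 0.2672786600 / (44.5500 * 0.5800 * 0.2886173938) = 0.035840

Answer: Gamma = 0.035840


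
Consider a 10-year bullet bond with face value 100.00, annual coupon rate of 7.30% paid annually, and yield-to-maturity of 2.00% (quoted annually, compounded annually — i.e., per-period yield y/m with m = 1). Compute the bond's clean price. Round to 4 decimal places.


Answer: Price = 147.6077

Derivation:
Coupon per period c = face * coupon_rate / m = 7.300000
Periods per year m = 1; per-period yield y/m = 0.020000
Number of cashflows N = 10
Cashflows (t years, CF_t, discount factor 1/(1+y/m)^(m*t), PV):
  t = 1.0000: CF_t = 7.300000, DF = 0.980392, PV = 7.156863
  t = 2.0000: CF_t = 7.300000, DF = 0.961169, PV = 7.016532
  t = 3.0000: CF_t = 7.300000, DF = 0.942322, PV = 6.878953
  t = 4.0000: CF_t = 7.300000, DF = 0.923845, PV = 6.744072
  t = 5.0000: CF_t = 7.300000, DF = 0.905731, PV = 6.611835
  t = 6.0000: CF_t = 7.300000, DF = 0.887971, PV = 6.482191
  t = 7.0000: CF_t = 7.300000, DF = 0.870560, PV = 6.355089
  t = 8.0000: CF_t = 7.300000, DF = 0.853490, PV = 6.230480
  t = 9.0000: CF_t = 7.300000, DF = 0.836755, PV = 6.108313
  t = 10.0000: CF_t = 107.300000, DF = 0.820348, PV = 88.023373
Price P = sum_t PV_t = 147.607701


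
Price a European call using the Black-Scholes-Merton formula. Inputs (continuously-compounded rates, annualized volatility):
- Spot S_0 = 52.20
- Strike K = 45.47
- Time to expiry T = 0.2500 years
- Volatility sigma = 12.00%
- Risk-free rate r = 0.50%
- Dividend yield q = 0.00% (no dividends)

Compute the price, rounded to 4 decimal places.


Answer: Price = 6.7968

Derivation:
d1 = (ln(S/K) + (r - q + 0.5*sigma^2) * T) / (sigma * sqrt(T)) = 2.35132878
d2 = d1 - sigma * sqrt(T) = 2.29132878
exp(-rT) = 0.99875078; exp(-qT) = 1.00000000
C = S_0 * exp(-qT) * N(d1) - K * exp(-rT) * N(d2)
N(d1) = 0.99064675; N(d2) = 0.98902780
C = 52.2000 * 1.00000000 * 0.99064675 - 45.4700 * 0.99875078 * 0.98902780 = 6.7968


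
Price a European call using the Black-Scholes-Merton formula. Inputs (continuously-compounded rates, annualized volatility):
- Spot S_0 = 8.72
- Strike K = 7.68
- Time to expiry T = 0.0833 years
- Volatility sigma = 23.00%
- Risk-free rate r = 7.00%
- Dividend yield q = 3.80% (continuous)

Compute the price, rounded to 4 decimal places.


d1 = (ln(S/K) + (r - q + 0.5*sigma^2) * T) / (sigma * sqrt(T)) = 1.98651102
d2 = d1 - sigma * sqrt(T) = 1.92012902
exp(-rT) = 0.99418597; exp(-qT) = 0.99683960
C = S_0 * exp(-qT) * N(d1) - K * exp(-rT) * N(d2)
N(d1) = 0.97651169; N(d2) = 0.97257920
C = 8.7200 * 0.99683960 * 0.97651169 - 7.6800 * 0.99418597 * 0.97257920 = 1.0623

Answer: Price = 1.0623


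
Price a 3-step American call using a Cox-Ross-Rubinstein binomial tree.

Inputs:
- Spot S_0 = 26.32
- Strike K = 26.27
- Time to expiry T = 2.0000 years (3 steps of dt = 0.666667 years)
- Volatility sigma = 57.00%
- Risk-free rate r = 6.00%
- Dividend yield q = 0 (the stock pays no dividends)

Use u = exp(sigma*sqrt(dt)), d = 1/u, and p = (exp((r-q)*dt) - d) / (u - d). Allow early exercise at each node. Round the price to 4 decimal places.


dt = T/N = 0.666667
u = exp(sigma*sqrt(dt)) = 1.592656; d = 1/u = 0.627882
p = (exp((r-q)*dt) - d) / (u - d) = 0.428006
Discount per step: exp(-r*dt) = 0.960789
Stock lattice S(k, i) with i counting down-moves:
  k=0: S(0,0) = 26.3200
  k=1: S(1,0) = 41.9187; S(1,1) = 16.5259
  k=2: S(2,0) = 66.7621; S(2,1) = 26.3200; S(2,2) = 10.3763
  k=3: S(3,0) = 106.3290; S(3,1) = 41.9187; S(3,2) = 16.5259; S(3,3) = 6.5151
Terminal payoffs V(N, i) = max(S_T - K, 0):
  V(3,0) = 80.059021; V(3,1) = 15.648705; V(3,2) = 0.000000; V(3,3) = 0.000000
Backward induction: V(k, i) = exp(-r*dt) * [p * V(k+1, i) + (1-p) * V(k+1, i+1)]; then take max(V_cont, immediate exercise) for American.
  V(2,0) = exp(-r*dt) * [p*80.059021 + (1-p)*15.648705] = 41.522138; exercise = 40.492077; V(2,0) = max -> 41.522138
  V(2,1) = exp(-r*dt) * [p*15.648705 + (1-p)*0.000000] = 6.435113; exercise = 0.050000; V(2,1) = max -> 6.435113
  V(2,2) = exp(-r*dt) * [p*0.000000 + (1-p)*0.000000] = 0.000000; exercise = 0.000000; V(2,2) = max -> 0.000000
  V(1,0) = exp(-r*dt) * [p*41.522138 + (1-p)*6.435113] = 20.611394; exercise = 15.648705; V(1,0) = max -> 20.611394
  V(1,1) = exp(-r*dt) * [p*6.435113 + (1-p)*0.000000] = 2.646269; exercise = 0.000000; V(1,1) = max -> 2.646269
  V(0,0) = exp(-r*dt) * [p*20.611394 + (1-p)*2.646269] = 9.930187; exercise = 0.050000; V(0,0) = max -> 9.930187

Answer: Price = V(0,0) = 9.9302


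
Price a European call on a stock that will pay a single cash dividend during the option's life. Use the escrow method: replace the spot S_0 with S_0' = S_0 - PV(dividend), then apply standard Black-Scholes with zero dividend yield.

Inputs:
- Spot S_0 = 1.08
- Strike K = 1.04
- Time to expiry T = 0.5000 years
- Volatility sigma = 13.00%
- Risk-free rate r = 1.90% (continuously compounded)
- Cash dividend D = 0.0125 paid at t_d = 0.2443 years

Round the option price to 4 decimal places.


PV(D) = D * exp(-r * t_d) = 0.0125 * 0.99536906 = 0.01244211
S_0' = S_0 - PV(D) = 1.0800 - 0.01244211 = 1.06755789
d1 = (ln(S_0'/K) + (r + sigma^2/2)*T) / (sigma*sqrt(T)) = 0.43381521
d2 = d1 - sigma*sqrt(T) = 0.34189133
exp(-rT) = 0.99054498
N(d1) = 0.66778868; N(d2) = 0.63378366
C = S_0' * N(d1) - K * exp(-rT) * N(d2) = 1.06755789 * 0.66778868 - 1.0400 * 0.99054498 * 0.63378366 = 0.0600

Answer: Price = 0.0600


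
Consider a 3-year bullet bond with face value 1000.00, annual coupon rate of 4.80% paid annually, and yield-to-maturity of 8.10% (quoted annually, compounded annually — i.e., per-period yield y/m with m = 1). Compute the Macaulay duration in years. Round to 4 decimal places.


Coupon per period c = face * coupon_rate / m = 48.000000
Periods per year m = 1; per-period yield y/m = 0.081000
Number of cashflows N = 3
Cashflows (t years, CF_t, discount factor 1/(1+y/m)^(m*t), PV):
  t = 1.0000: CF_t = 48.000000, DF = 0.925069, PV = 44.403330
  t = 2.0000: CF_t = 48.000000, DF = 0.855753, PV = 41.076161
  t = 3.0000: CF_t = 1048.000000, DF = 0.791631, PV = 829.629528
Price P = sum_t PV_t = 915.109019
Macaulay numerator sum_t t * PV_t:
  t * PV_t at t = 1.0000: 44.403330
  t * PV_t at t = 2.0000: 82.152322
  t * PV_t at t = 3.0000: 2488.888583
Macaulay duration D = (sum_t t * PV_t) / P = 2615.444236 / 915.109019 = 2.858068

Answer: Macaulay duration = 2.8581 years


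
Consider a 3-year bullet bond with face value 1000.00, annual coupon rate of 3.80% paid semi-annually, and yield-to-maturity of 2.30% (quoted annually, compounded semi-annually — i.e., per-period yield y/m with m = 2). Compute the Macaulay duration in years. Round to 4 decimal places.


Answer: Macaulay duration = 2.8670 years

Derivation:
Coupon per period c = face * coupon_rate / m = 19.000000
Periods per year m = 2; per-period yield y/m = 0.011500
Number of cashflows N = 6
Cashflows (t years, CF_t, discount factor 1/(1+y/m)^(m*t), PV):
  t = 0.5000: CF_t = 19.000000, DF = 0.988631, PV = 18.783984
  t = 1.0000: CF_t = 19.000000, DF = 0.977391, PV = 18.570424
  t = 1.5000: CF_t = 19.000000, DF = 0.966279, PV = 18.359292
  t = 2.0000: CF_t = 19.000000, DF = 0.955293, PV = 18.150561
  t = 2.5000: CF_t = 19.000000, DF = 0.944432, PV = 17.944203
  t = 3.0000: CF_t = 1019.000000, DF = 0.933694, PV = 951.434426
Price P = sum_t PV_t = 1043.242890
Macaulay numerator sum_t t * PV_t:
  t * PV_t at t = 0.5000: 9.391992
  t * PV_t at t = 1.0000: 18.570424
  t * PV_t at t = 1.5000: 27.538939
  t * PV_t at t = 2.0000: 36.301122
  t * PV_t at t = 2.5000: 44.860507
  t * PV_t at t = 3.0000: 2854.303277
Macaulay duration D = (sum_t t * PV_t) / P = 2990.966260 / 1043.242890 = 2.866989


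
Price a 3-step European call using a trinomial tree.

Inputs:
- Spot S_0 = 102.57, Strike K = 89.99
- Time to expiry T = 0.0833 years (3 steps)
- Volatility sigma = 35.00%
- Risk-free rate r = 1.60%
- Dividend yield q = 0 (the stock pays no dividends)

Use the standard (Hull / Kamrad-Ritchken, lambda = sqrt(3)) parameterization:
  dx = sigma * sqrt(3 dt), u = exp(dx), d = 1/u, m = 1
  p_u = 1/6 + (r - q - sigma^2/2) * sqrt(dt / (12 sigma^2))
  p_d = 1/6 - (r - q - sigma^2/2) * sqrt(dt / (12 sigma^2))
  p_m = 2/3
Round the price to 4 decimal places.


Answer: Price = V(0,0) = 13.1422

Derivation:
dt = T/N = 0.027767; dx = sigma*sqrt(3*dt) = 0.101016
u = exp(dx) = 1.106294; d = 1/u = 0.903918
p_u = 0.160448, p_m = 0.666667, p_d = 0.172886
Discount per step: exp(-r*dt) = 0.999556
Stock lattice S(k, j) with j the centered position index:
  k=0: S(0,+0) = 102.5700
  k=1: S(1,-1) = 92.7149; S(1,+0) = 102.5700; S(1,+1) = 113.4726
  k=2: S(2,-2) = 83.8067; S(2,-1) = 92.7149; S(2,+0) = 102.5700; S(2,+1) = 113.4726; S(2,+2) = 125.5341
  k=3: S(3,-3) = 75.7545; S(3,-2) = 83.8067; S(3,-1) = 92.7149; S(3,+0) = 102.5700; S(3,+1) = 113.4726; S(3,+2) = 125.5341; S(3,+3) = 138.8777
Terminal payoffs V(N, j) = max(S_T - K, 0):
  V(3,-3) = 0.000000; V(3,-2) = 0.000000; V(3,-1) = 2.724920; V(3,+0) = 12.580000; V(3,+1) = 23.482621; V(3,+2) = 35.544129; V(3,+3) = 48.887709
Backward induction: V(k, j) = exp(-r*dt) * [p_u * V(k+1, j+1) + p_m * V(k+1, j) + p_d * V(k+1, j-1)]
  V(2,-2) = exp(-r*dt) * [p_u*2.724920 + p_m*0.000000 + p_d*0.000000] = 0.437013
  V(2,-1) = exp(-r*dt) * [p_u*12.580000 + p_m*2.724920 + p_d*0.000000] = 3.833341
  V(2,+0) = exp(-r*dt) * [p_u*23.482621 + p_m*12.580000 + p_d*2.724920] = 12.619890
  V(2,+1) = exp(-r*dt) * [p_u*35.544129 + p_m*23.482621 + p_d*12.580000] = 23.522502
  V(2,+2) = exp(-r*dt) * [p_u*48.887709 + p_m*35.544129 + p_d*23.482621] = 35.584001
  V(1,-1) = exp(-r*dt) * [p_u*12.619890 + p_m*3.833341 + p_d*0.437013] = 4.653878
  V(1,+0) = exp(-r*dt) * [p_u*23.522502 + p_m*12.619890 + p_d*3.833341] = 12.844412
  V(1,+1) = exp(-r*dt) * [p_u*35.584001 + p_m*23.522502 + p_d*12.619890] = 23.562365
  V(0,+0) = exp(-r*dt) * [p_u*23.562365 + p_m*12.844412 + p_d*4.653878] = 13.142216
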